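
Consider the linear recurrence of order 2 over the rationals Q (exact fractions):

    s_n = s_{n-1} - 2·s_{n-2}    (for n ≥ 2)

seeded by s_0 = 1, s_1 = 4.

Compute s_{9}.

s_2 = 1·4 + -2·1 = 2
s_3 = 1·2 + -2·4 = -6
s_4 = 1·-6 + -2·2 = -10
s_5 = 1·-10 + -2·-6 = 2
s_6 = 1·2 + -2·-10 = 22
s_7 = 1·22 + -2·2 = 18
s_8 = 1·18 + -2·22 = -26
s_9 = 1·-26 + -2·18 = -62

-62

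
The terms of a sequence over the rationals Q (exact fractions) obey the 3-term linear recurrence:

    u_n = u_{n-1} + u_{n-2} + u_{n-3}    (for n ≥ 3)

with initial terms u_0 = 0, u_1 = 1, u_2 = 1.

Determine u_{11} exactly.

274

u_3 = 1·1 + 1·1 + 1·0 = 2
u_4 = 1·2 + 1·1 + 1·1 = 4
u_5 = 1·4 + 1·2 + 1·1 = 7
u_6 = 1·7 + 1·4 + 1·2 = 13
u_7 = 1·13 + 1·7 + 1·4 = 24
u_8 = 1·24 + 1·13 + 1·7 = 44
u_9 = 1·44 + 1·24 + 1·13 = 81
u_10 = 1·81 + 1·44 + 1·24 = 149
u_11 = 1·149 + 1·81 + 1·44 = 274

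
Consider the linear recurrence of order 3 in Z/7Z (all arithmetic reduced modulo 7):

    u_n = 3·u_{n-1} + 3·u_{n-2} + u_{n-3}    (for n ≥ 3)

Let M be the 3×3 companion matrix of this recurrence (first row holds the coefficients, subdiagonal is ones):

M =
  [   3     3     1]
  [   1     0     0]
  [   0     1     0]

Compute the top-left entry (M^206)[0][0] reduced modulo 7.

(M^206)[0][0] is the top entry after applying M 206 times to the unit state (1, 0, 0). Equivalently it is h_{208} for the auxiliary sequence (h_n) obeying the same recurrence with h_2 = 1 and h_i = 0 for 0 ≤ i < 2:
h_3 = 3·1 + 3·0 + 1·0 = 3
h_4 = 3·3 + 3·1 + 1·0 = 5
h_5 = 3·5 + 3·3 + 1·1 = 4
h_6 = 3·4 + 3·5 + 1·3 = 2
h_7 = 3·2 + 3·4 + 1·5 = 2
h_8 = 3·2 + 3·2 + 1·4 = 2
h_9 = 3·2 + 3·2 + 1·2 = 0
h_10 = 3·0 + 3·2 + 1·2 = 1
h_11 = 3·1 + 3·0 + 1·2 = 5
h_12 = 3·5 + 3·1 + 1·0 = 4
h_13 = 3·4 + 3·5 + 1·1 = 0
h_14 = 3·0 + 3·4 + 1·5 = 3
h_15 = 3·3 + 3·0 + 1·4 = 6
h_16 = 3·6 + 3·3 + 1·0 = 6
h_17 = 3·6 + 3·6 + 1·3 = 4
h_18 = 3·4 + 3·6 + 1·6 = 1
h_19 = 3·1 + 3·4 + 1·6 = 0
h_20 = 3·0 + 3·1 + 1·4 = 0
h_21 = 3·0 + 3·0 + 1·1 = 1
(h_19, h_20, h_21) = (0, 0, 1) = (h_0, h_1, h_2), so the sequence has period 19.
208 ≡ 18 (mod 19), hence h_208 = h_18 = 1.

1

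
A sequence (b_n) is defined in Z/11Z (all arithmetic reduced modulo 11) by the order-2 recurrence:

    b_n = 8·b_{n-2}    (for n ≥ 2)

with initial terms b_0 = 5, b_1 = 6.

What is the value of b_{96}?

b_2 = 0·6 + 8·5 = 7
b_3 = 0·7 + 8·6 = 4
b_4 = 0·4 + 8·7 = 1
b_5 = 0·1 + 8·4 = 10
b_6 = 0·10 + 8·1 = 8
b_7 = 0·8 + 8·10 = 3
b_8 = 0·3 + 8·8 = 9
b_9 = 0·9 + 8·3 = 2
b_10 = 0·2 + 8·9 = 6
b_11 = 0·6 + 8·2 = 5
b_12 = 0·5 + 8·6 = 4
b_13 = 0·4 + 8·5 = 7
b_14 = 0·7 + 8·4 = 10
b_15 = 0·10 + 8·7 = 1
b_16 = 0·1 + 8·10 = 3
b_17 = 0·3 + 8·1 = 8
b_18 = 0·8 + 8·3 = 2
b_19 = 0·2 + 8·8 = 9
b_20 = 0·9 + 8·2 = 5
b_21 = 0·5 + 8·9 = 6
(b_20, b_21) = (5, 6) = (b_0, b_1), so the sequence has period 20.
96 ≡ 16 (mod 20), hence b_96 = b_16 = 3.

3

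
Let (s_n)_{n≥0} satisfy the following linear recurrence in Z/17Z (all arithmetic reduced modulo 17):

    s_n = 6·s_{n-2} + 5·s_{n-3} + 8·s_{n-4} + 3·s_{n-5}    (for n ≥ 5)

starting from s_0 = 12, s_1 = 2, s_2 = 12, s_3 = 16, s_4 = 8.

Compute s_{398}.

13

s_5 = 0·8 + 6·16 + 5·12 + 8·2 + 3·12 = 4
s_6 = 0·4 + 6·8 + 5·16 + 8·12 + 3·2 = 9
s_7 = 0·9 + 6·4 + 5·8 + 8·16 + 3·12 = 7
s_8 = 0·7 + 6·9 + 5·4 + 8·8 + 3·16 = 16
s_9 = 0·16 + 6·7 + 5·9 + 8·4 + 3·8 = 7
s_10 = 0·7 + 6·16 + 5·7 + 8·9 + 3·4 = 11
Continuing the recurrence:
  s_11 = 1;  s_12 = 12;  s_13 = 12;  s_14 = 16;  s_15 = 3;  s_16 = 0
  s_17 = 9;  s_18 = 9;  s_19 = 7;  s_20 = 6;  s_21 = 6;  s_22 = 0
  s_23 = 13;  s_24 = 14;  s_25 = 8;  s_26 = 14;  s_27 = 1;  s_28 = 3
  s_29 = 12;  s_30 = 6;  s_31 = 1;  s_32 = 4;  s_33 = 5;  s_34 = 11
  s_35 = 8;  s_36 = 7;  s_37 = 2;  s_38 = 15;  s_39 = 8;  s_40 = 10
  s_41 = 7;  s_42 = 5;  s_43 = 14;  s_44 = 16;  s_45 = 8;  s_46 = 6
  s_47 = 0;  s_48 = 8;  s_49 = 6;  s_50 = 1;  s_51 = 9;  s_52 = 15
  s_53 = 12;  s_54 = 8;  s_55 = 1;  s_56 = 0;  s_57 = 0;  s_58 = 3
  s_59 = 15;  s_60 = 4;  s_61 = 3;  s_62 = 4;  s_63 = 14;  s_64 = 14
  s_65 = 4;  s_66 = 8;  s_67 = 14;  s_68 = 1;  s_69 = 11;  s_70 = 16
  s_71 = 3;  s_72 = 14;  s_73 = 2;  s_74 = 5;  s_75 = 1;  s_76 = 8
  s_77 = 4;  s_78 = 14;  s_79 = 2;  s_80 = 1;  s_81 = 2;  s_82 = 4
  s_83 = 7;  s_84 = 14;  s_85 = 13;  s_86 = 4;  s_87 = 12;  s_88 = 1
  s_89 = 0;  s_90 = 1;  s_91 = 11;  s_92 = 16;  s_93 = 6;  s_94 = 6
  s_95 = 3;  s_96 = 6;  s_97 = 8;  s_98 = 15;  s_99 = 1;  s_100 = 0
  s_101 = 10;  s_102 = 13;  s_103 = 11;  s_104 = 12;  s_105 = 7;  s_106 = 6
  s_107 = 8;  s_108 = 13;  s_109 = 0;  s_110 = 0;  s_111 = 11;  s_112 = 9
  s_113 = 3;  s_114 = 7;  s_115 = 15;  s_116 = 9;  s_117 = 6;  s_118 = 7
  s_119 = 1;  s_120 = 2;  s_121 = 14;  s_122 = 6;  s_123 = 4;  s_124 = 6
  s_125 = 2;  s_126 = 10;  s_127 = 7;  s_128 = 11;  s_129 = 7;  s_130 = 0
  s_131 = 13;  s_132 = 8;  s_133 = 14;  s_134 = 15;  s_135 = 7;  s_136 = 8
  s_137 = 15;  s_138 = 7;  s_139 = 10;  s_140 = 15;  s_141 = 1;  s_142 = 3
  s_143 = 12;  s_144 = 3;  s_145 = 4;  s_146 = 3;  s_147 = 8;  s_148 = 13
  s_149 = 2;  s_150 = 1;  s_151 = 14;  s_152 = 8;  s_153 = 8;  s_154 = 13
  s_155 = 16;  s_156 = 3;  s_157 = 11;  s_158 = 5;  s_159 = 10;  s_160 = 4
  s_161 = 12;  s_162 = 11;  s_163 = 0;  s_164 = 1;  s_165 = 10;  s_166 = 11
  s_167 = 13;  s_168 = 5;  s_169 = 12;  s_170 = 9;  s_171 = 13;  s_172 = 6
  s_173 = 13;  s_174 = 5;  s_175 = 1;  s_176 = 12;  s_177 = 0;  s_178 = 3
  s_179 = 15;  s_180 = 15;  s_181 = 5;  s_182 = 2;  s_183 = 13;  s_184 = 15
  s_185 = 3;  s_186 = 16;  s_187 = 16;  s_188 = 15;  s_189 = 7;  s_190 = 1
  s_191 = 4;  s_192 = 5;  s_193 = 11;  s_194 = 11;  s_195 = 7;  s_196 = 3
  s_197 = 13;  s_198 = 4;  s_199 = 12;  s_200 = 15;  s_201 = 1;  s_202 = 0
  s_203 = 2;  s_204 = 8;  s_205 = 14;  s_206 = 10;  s_207 = 4;  s_208 = 13
  s_209 = 6;  s_210 = 16;  s_211 = 10;  s_212 = 4;  s_213 = 6;  s_214 = 16
  s_215 = 14;  s_216 = 1;  s_217 = 3;  s_218 = 1;  s_219 = 13;  s_220 = 3
  s_221 = 8;  s_222 = 15;  s_223 = 0;  s_224 = 6;  s_225 = 12;  s_226 = 10
  s_227 = 11;  s_228 = 15;  s_229 = 9;  s_230 = 6;  s_231 = 9;  s_232 = 13
  s_233 = 14;  s_234 = 11;  s_235 = 1;  s_236 = 12;  s_237 = 8;  s_238 = 3
  s_239 = 13;  s_240 = 4;  s_241 = 6;  s_242 = 1;  s_243 = 16;  s_244 = 5
  s_245 = 8;  s_246 = 0;  s_247 = 0;  s_248 = 9;  s_249 = 11;  s_250 = 10
  s_251 = 9;  s_252 = 0;  s_253 = 15;  s_254 = 5;  s_255 = 5;  s_256 = 13
  s_257 = 5;  s_258 = 1;  s_259 = 14;  s_260 = 14;  s_261 = 15;  s_262 = 7
  s_263 = 3;  s_264 = 16;  s_265 = 11;  s_266 = 8;  s_267 = 4;  s_268 = 2
  s_269 = 13;  s_270 = 10;  s_271 = 8;  s_272 = 0;  s_273 = 4;  s_274 = 6
  s_275 = 16;  s_276 = 12;  s_277 = 5;  s_278 = 8;  s_279 = 15;  s_280 = 13
  s_281 = 2;  s_282 = 11;  s_283 = 0;  s_284 = 4;  s_285 = 8;  s_286 = 16
  s_287 = 16;  s_288 = 15;  s_289 = 14;  s_290 = 16;  s_291 = 12;  s_292 = 11
  s_293 = 3;  s_294 = 7;  s_295 = 13;  s_296 = 11;  s_297 = 0;  s_298 = 9
  s_299 = 10;  s_300 = 11;  s_301 = 2;  s_302 = 1;  s_303 = 4;  s_304 = 15
  s_305 = 10;  s_306 = 5;  s_307 = 0;  s_308 = 8;  s_309 = 14;  s_310 = 16
  s_311 = 3;  s_312 = 9;  s_313 = 13;  s_314 = 1;  s_315 = 8;  s_316 = 16
  s_317 = 14;  s_318 = 13;  s_319 = 10;  s_320 = 11;  s_321 = 13;  s_322 = 7
  s_323 = 14;  s_324 = 4;  s_325 = 1;  s_326 = 2;  s_327 = 6;  s_328 = 6
  s_329 = 15;  s_330 = 0;  s_331 = 4;  s_332 = 5;  s_333 = 9;  s_334 = 10
  s_335 = 9;  s_336 = 4;  s_337 = 4;  s_338 = 6;  s_339 = 10;  s_340 = 13
  s_341 = 15;  s_342 = 1;  s_343 = 15;  s_344 = 11;  s_345 = 16;  s_346 = 7
  s_347 = 2;  s_348 = 0;  s_349 = 4;  s_350 = 12;  s_351 = 10;  s_352 = 13
  s_353 = 16;  s_354 = 15;  s_355 = 5;  s_356 = 15;  s_357 = 0;  s_358 = 11
  s_359 = 7;  s_360 = 14;  s_361 = 6;  s_362 = 3;  s_363 = 8;  s_364 = 11
  s_365 = 0;  s_366 = 12;  s_367 = 9;  s_368 = 14;  s_369 = 11;  s_370 = 4
  s_371 = 6;  s_372 = 14;  s_373 = 16;  s_374 = 9;  s_375 = 5;  s_376 = 9
  s_377 = 7;  s_378 = 12;  s_379 = 1;  s_380 = 7;  s_381 = 13;  s_382 = 11
  s_383 = 4;  s_384 = 3;  s_385 = 0;  s_386 = 12;  s_387 = 12;  s_388 = 6
  s_389 = 5;  s_390 = 5;  s_391 = 5;  s_392 = 3;  s_393 = 11;  s_394 = 13
  s_395 = 0;  s_396 = 2
s_397 = 0·2 + 6·0 + 5·13 + 8·11 + 3·3 = 9
s_398 = 0·9 + 6·2 + 5·0 + 8·13 + 3·11 = 13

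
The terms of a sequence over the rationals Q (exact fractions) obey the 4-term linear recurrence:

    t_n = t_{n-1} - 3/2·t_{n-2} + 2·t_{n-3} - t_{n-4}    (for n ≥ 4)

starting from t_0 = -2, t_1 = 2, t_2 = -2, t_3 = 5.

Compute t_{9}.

t_4 = 1·5 + -3/2·-2 + 2·2 + -1·-2 = 14
t_5 = 1·14 + -3/2·5 + 2·-2 + -1·2 = 1/2
t_6 = 1·1/2 + -3/2·14 + 2·5 + -1·-2 = -17/2
t_7 = 1·-17/2 + -3/2·1/2 + 2·14 + -1·5 = 55/4
t_8 = 1·55/4 + -3/2·-17/2 + 2·1/2 + -1·14 = 27/2
t_9 = 1·27/2 + -3/2·55/4 + 2·-17/2 + -1·1/2 = -197/8

-197/8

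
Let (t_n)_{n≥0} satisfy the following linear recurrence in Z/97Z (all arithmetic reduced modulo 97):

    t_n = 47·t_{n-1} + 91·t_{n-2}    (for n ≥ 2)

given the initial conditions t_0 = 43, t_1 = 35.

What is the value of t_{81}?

t_2 = 47·35 + 91·43 = 29
t_3 = 47·29 + 91·35 = 86
t_4 = 47·86 + 91·29 = 85
t_5 = 47·85 + 91·86 = 84
t_6 = 47·84 + 91·85 = 43
t_7 = 47·43 + 91·84 = 62
t_8 = 47·62 + 91·43 = 37
t_9 = 47·37 + 91·62 = 9
t_10 = 47·9 + 91·37 = 7
t_11 = 47·7 + 91·9 = 81
t_12 = 47·81 + 91·7 = 79
t_13 = 47·79 + 91·81 = 26
t_14 = 47·26 + 91·79 = 69
t_15 = 47·69 + 91·26 = 80
t_16 = 47·80 + 91·69 = 48
t_17 = 47·48 + 91·80 = 30
t_18 = 47·30 + 91·48 = 55
t_19 = 47·55 + 91·30 = 77
t_20 = 47·77 + 91·55 = 88
t_21 = 47·88 + 91·77 = 85
t_22 = 47·85 + 91·88 = 72
t_23 = 47·72 + 91·85 = 61
t_24 = 47·61 + 91·72 = 10
t_25 = 47·10 + 91·61 = 7
t_26 = 47·7 + 91·10 = 75
t_27 = 47·75 + 91·7 = 88
t_28 = 47·88 + 91·75 = 0
t_29 = 47·0 + 91·88 = 54
t_30 = 47·54 + 91·0 = 16
t_31 = 47·16 + 91·54 = 40
t_32 = 47·40 + 91·16 = 38
t_33 = 47·38 + 91·40 = 91
t_34 = 47·91 + 91·38 = 72
t_35 = 47·72 + 91·91 = 25
t_36 = 47·25 + 91·72 = 64
t_37 = 47·64 + 91·25 = 45
t_38 = 47·45 + 91·64 = 82
t_39 = 47·82 + 91·45 = 92
t_40 = 47·92 + 91·82 = 49
t_41 = 47·49 + 91·92 = 5
t_42 = 47·5 + 91·49 = 38
t_43 = 47·38 + 91·5 = 10
t_44 = 47·10 + 91·38 = 48
t_45 = 47·48 + 91·10 = 62
t_46 = 47·62 + 91·48 = 7
t_47 = 47·7 + 91·62 = 54
t_48 = 47·54 + 91·7 = 71
t_49 = 47·71 + 91·54 = 6
t_50 = 47·6 + 91·71 = 50
t_51 = 47·50 + 91·6 = 83
t_52 = 47·83 + 91·50 = 12
t_53 = 47·12 + 91·83 = 66
t_54 = 47·66 + 91·12 = 23
t_55 = 47·23 + 91·66 = 6
t_56 = 47·6 + 91·23 = 47
t_57 = 47·47 + 91·6 = 39
t_58 = 47·39 + 91·47 = 96
t_59 = 47·96 + 91·39 = 10
t_60 = 47·10 + 91·96 = 88
t_61 = 47·88 + 91·10 = 2
t_62 = 47·2 + 91·88 = 51
t_63 = 47·51 + 91·2 = 57
t_64 = 47·57 + 91·51 = 45
t_65 = 47·45 + 91·57 = 27
t_66 = 47·27 + 91·45 = 29
t_67 = 47·29 + 91·27 = 37
t_68 = 47·37 + 91·29 = 13
t_69 = 47·13 + 91·37 = 1
t_70 = 47·1 + 91·13 = 66
t_71 = 47·66 + 91·1 = 89
t_72 = 47·89 + 91·66 = 4
t_73 = 47·4 + 91·89 = 42
t_74 = 47·42 + 91·4 = 10
t_75 = 47·10 + 91·42 = 24
t_76 = 47·24 + 91·10 = 1
t_77 = 47·1 + 91·24 = 0
t_78 = 47·0 + 91·1 = 91
t_79 = 47·91 + 91·0 = 9
t_80 = 47·9 + 91·91 = 71
t_81 = 47·71 + 91·9 = 82

82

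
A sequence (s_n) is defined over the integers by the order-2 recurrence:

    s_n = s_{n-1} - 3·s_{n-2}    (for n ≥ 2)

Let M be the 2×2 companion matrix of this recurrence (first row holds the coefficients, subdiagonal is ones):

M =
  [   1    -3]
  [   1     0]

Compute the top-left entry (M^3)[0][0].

(M^3)[0][0] is the top entry after applying M 3 times to the unit state (1, 0). Equivalently it is h_{4} for the auxiliary sequence (h_n) obeying the same recurrence with h_1 = 1 and h_i = 0 for 0 ≤ i < 1:
h_2 = 1·1 + -3·0 = 1
h_3 = 1·1 + -3·1 = -2
h_4 = 1·-2 + -3·1 = -5

-5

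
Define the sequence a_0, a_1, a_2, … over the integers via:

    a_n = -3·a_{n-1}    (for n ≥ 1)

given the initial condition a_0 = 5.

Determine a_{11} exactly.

a_1 = -3·5 = -15
a_2 = -3·-15 = 45
a_3 = -3·45 = -135
a_4 = -3·-135 = 405
a_5 = -3·405 = -1215
a_6 = -3·-1215 = 3645
a_7 = -3·3645 = -10935
a_8 = -3·-10935 = 32805
a_9 = -3·32805 = -98415
a_10 = -3·-98415 = 295245
a_11 = -3·295245 = -885735

-885735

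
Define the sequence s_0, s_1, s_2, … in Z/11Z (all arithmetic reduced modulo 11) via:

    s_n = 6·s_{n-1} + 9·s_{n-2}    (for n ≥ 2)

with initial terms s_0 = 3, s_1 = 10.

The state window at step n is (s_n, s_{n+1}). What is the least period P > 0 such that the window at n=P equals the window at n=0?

120

n=0: window = (3, 10)
n=1: window = (10, 10)
n=2: window = (10, 7)
n=3: window = (7, 0)
n=4: window = (0, 8)
n=5: window = (8, 4)
n=6: window = (4, 8)
n=7: window = (8, 7)
n=8: window = (7, 4)
n=9: window = (4, 10)
n=10: window = (10, 8)
n=11: window = (8, 6)
n=12: window = (6, 9)
n=13: window = (9, 9)
n=14: window = (9, 3)
n=15: window = (3, 0)
n=16: window = (0, 5)
n=17: window = (5, 8)
n=18: window = (8, 5)
n=19: window = (5, 3)
n=20: window = (3, 8)
n=21: window = (8, 9)
n=22: window = (9, 5)
n=23: window = (5, 1)
n=24: window = (1, 7)
n=25: window = (7, 7)
n=26: window = (7, 6)
n=27: window = (6, 0)
n=28: window = (0, 10)
n=29: window = (10, 5)
n=30: window = (5, 10)
n=31: window = (10, 6)
n=32: window = (6, 5)
n=33: window = (5, 7)
n=34: window = (7, 10)
n=35: window = (10, 2)
n=36: window = (2, 3)
n=37: window = (3, 3)
n=38: window = (3, 1)
n=39: window = (1, 0)
n=40: window = (0, 9)
…
n=118: window = (5, 4)
n=119: window = (4, 3)
n=120: window = (3, 10)
window at n=120 equals window at n=0 → period = 120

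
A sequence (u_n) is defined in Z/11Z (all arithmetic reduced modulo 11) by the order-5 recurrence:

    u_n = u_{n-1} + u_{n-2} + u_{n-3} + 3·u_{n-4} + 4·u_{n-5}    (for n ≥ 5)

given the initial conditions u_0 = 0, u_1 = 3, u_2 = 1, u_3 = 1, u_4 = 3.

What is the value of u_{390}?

u_5 = 1·3 + 1·1 + 1·1 + 3·3 + 4·0 = 3
u_6 = 1·3 + 1·3 + 1·1 + 3·1 + 4·3 = 0
u_7 = 1·0 + 1·3 + 1·3 + 3·1 + 4·1 = 2
u_8 = 1·2 + 1·0 + 1·3 + 3·3 + 4·1 = 7
u_9 = 1·7 + 1·2 + 1·0 + 3·3 + 4·3 = 8
u_10 = 1·8 + 1·7 + 1·2 + 3·0 + 4·3 = 7
Continuing the recurrence:
  u_11 = 6;  u_12 = 6;  u_13 = 5;  u_14 = 4;  u_15 = 6;  u_16 = 2
  u_17 = 7;  u_18 = 3;  u_19 = 2;  u_20 = 9;  u_21 = 10;  u_22 = 3
  u_23 = 7;  u_24 = 0;  u_25 = 10;  u_26 = 0;  u_27 = 10;  u_28 = 4
  u_29 = 0;  u_30 = 10;  u_31 = 0;  u_32 = 7;  u_33 = 0;  u_34 = 4
  u_35 = 7;  u_36 = 10;  u_37 = 5;  u_38 = 1;  u_39 = 9;  u_40 = 7
  u_41 = 6;  u_42 = 1;  u_43 = 1;  u_44 = 10;  u_45 = 3;  u_46 = 8
  u_47 = 6;  u_48 = 7;  u_49 = 4;  u_50 = 9;  u_51 = 4;  u_52 = 7
  u_53 = 5;  u_54 = 4;  u_55 = 9;  u_56 = 0;  u_57 = 1;  u_58 = 9
  u_59 = 9;  u_60 = 0;  u_61 = 10;  u_62 = 6;  u_63 = 2;  u_64 = 10
  u_65 = 4;  u_66 = 8;  u_67 = 8;  u_68 = 3;  u_69 = 5;  u_70 = 1
  u_71 = 10;  u_72 = 2;  u_73 = 7;  u_74 = 9;  u_75 = 8;  u_76 = 4
  u_77 = 6;  u_78 = 7;  u_79 = 0;  u_80 = 2;  u_81 = 10;  u_82 = 2
  u_83 = 9;  u_84 = 5;  u_85 = 10;  u_86 = 4;  u_87 = 10;  u_88 = 9
  u_89 = 7;  u_90 = 1;  u_91 = 8;  u_92 = 6;  u_93 = 6;  u_94 = 7
  u_95 = 3;  u_96 = 0;  u_97 = 8;  u_98 = 1;  u_99 = 2;  u_100 = 1
  u_101 = 6;  u_102 = 0;  u_103 = 6;  u_104 = 1;  u_105 = 7;  u_106 = 5
  u_107 = 9;  u_108 = 4;  u_109 = 10;  u_110 = 0;  u_111 = 6;  u_112 = 9
  u_113 = 6;  u_114 = 6;  u_115 = 6;  u_116 = 3;  u_117 = 3;  u_118 = 10
  u_119 = 3;  u_120 = 5;  u_121 = 6;  u_122 = 1;  u_123 = 6;  u_124 = 7
  u_125 = 8;  u_126 = 4;  u_127 = 8;  u_128 = 10;  u_129 = 8;  u_130 = 4
  u_131 = 7;  u_132 = 4;  u_133 = 2;  u_134 = 2;  u_135 = 1;  u_136 = 1
  u_137 = 4;  u_138 = 9;  u_139 = 3;  u_140 = 1;  u_141 = 7;  u_142 = 10
  u_143 = 8;  u_144 = 7;  u_145 = 6;  u_146 = 2;  u_147 = 2;  u_148 = 8
  u_149 = 3;  u_150 = 10;  u_151 = 2;  u_152 = 3;  u_153 = 1;  u_154 = 4
  u_155 = 10;  u_156 = 10;  u_157 = 6;  u_158 = 9;  u_159 = 5;  u_160 = 2
  u_161 = 8;  u_162 = 0;  u_163 = 6;  u_164 = 7;  u_165 = 1;  u_166 = 2
  u_167 = 6;  u_168 = 10;  u_169 = 5;  u_170 = 9;  u_171 = 6;  u_172 = 8
  u_173 = 1;  u_174 = 7;  u_175 = 4;  u_176 = 5;  u_177 = 7;  u_178 = 8
  u_179 = 5;  u_180 = 7;  u_181 = 6;  u_182 = 4;  u_183 = 9;  u_184 = 5
  u_185 = 9;  u_186 = 4;  u_187 = 6;  u_188 = 4;  u_189 = 6;  u_190 = 9
  u_191 = 9;  u_192 = 5;  u_193 = 2;  u_194 = 1;  u_195 = 5;  u_196 = 4
  u_197 = 3;  u_198 = 1;  u_199 = 5;  u_200 = 8;  u_201 = 6;  u_202 = 1
  u_203 = 1;  u_204 = 8;  u_205 = 5;  u_206 = 8;  u_207 = 6;  u_208 = 3
  u_209 = 9;  u_210 = 7;  u_211 = 3;  u_212 = 8;  u_213 = 2;  u_214 = 4
  u_215 = 7;  u_216 = 5;  u_217 = 10;  u_218 = 9;  u_219 = 6;  u_220 = 2
  u_221 = 1;  u_222 = 10;  u_223 = 1;  u_224 = 9;  u_225 = 9;  u_226 = 9
  u_227 = 4;  u_228 = 9;  u_229 = 8;  u_230 = 7;  u_231 = 6;  u_232 = 9
  u_233 = 5;  u_234 = 7;  u_235 = 1;  u_236 = 9;  u_237 = 2;  u_238 = 9
  u_239 = 7;  u_240 = 5;  u_241 = 8;  u_242 = 0;  u_243 = 4;  u_244 = 0
  u_245 = 4;  u_246 = 7;  u_247 = 1;  u_248 = 6;  u_249 = 4;  u_250 = 4
  u_251 = 1;  u_252 = 9;  u_253 = 6;  u_254 = 0;  u_255 = 1;  u_256 = 5
  u_257 = 5;  u_258 = 2;  u_259 = 4;  u_260 = 8;  u_261 = 5;  u_262 = 10
  u_263 = 10;  u_264 = 10;  u_265 = 0;  u_266 = 4;  u_267 = 7;  u_268 = 4
  u_269 = 0;  u_270 = 1;  u_271 = 9;  u_272 = 6;  u_273 = 10;  u_274 = 6
  u_275 = 9;  u_276 = 2;  u_277 = 5;  u_278 = 8;  u_279 = 0;  u_280 = 0
  u_281 = 9;  u_282 = 9;  u_283 = 6;  u_284 = 2;  u_285 = 0;  u_286 = 5
  u_287 = 6;  u_288 = 8;  u_289 = 5;  u_290 = 1;  u_291 = 8;  u_292 = 7
  u_293 = 8;  u_294 = 2;  u_295 = 1;  u_296 = 9;  u_297 = 9;  u_298 = 2
  u_299 = 9;  u_300 = 7;  u_301 = 4;  u_302 = 7;  u_303 = 9;  u_304 = 0
  u_305 = 1;  u_306 = 3;  u_307 = 4;  u_308 = 0;  u_309 = 10;  u_310 = 5
  u_311 = 6;  u_312 = 4;  u_313 = 1;  u_314 = 0;  u_315 = 10;  u_316 = 3
  u_317 = 10;  u_318 = 5;  u_319 = 4;  u_320 = 2;  u_321 = 9;  u_322 = 4
  u_323 = 3;  u_324 = 5;  u_325 = 3;  u_326 = 4;  u_327 = 4;  u_328 = 5
  u_329 = 9;  u_330 = 9;  u_331 = 7;  u_332 = 1;  u_333 = 9;  u_334 = 3
  u_335 = 4;  u_336 = 3;  u_337 = 8;  u_338 = 5;  u_339 = 7;  u_340 = 1
  u_341 = 5;  u_342 = 5;  u_343 = 8;  u_344 = 5;  u_345 = 4;  u_346 = 8
  u_347 = 6;  u_348 = 10;  u_349 = 1;  u_350 = 2;  u_351 = 8;  u_352 = 10
  u_353 = 8;  u_354 = 3;  u_355 = 9;  u_356 = 5;  u_357 = 4;  u_358 = 4
  u_359 = 8;  u_360 = 1;  u_361 = 1;  u_362 = 5;  u_363 = 3;  u_364 = 0
  u_365 = 4;  u_366 = 4;  u_367 = 4;  u_368 = 2;  u_369 = 0;  u_370 = 1
  u_371 = 9;  u_372 = 10;  u_373 = 6;  u_374 = 6;  u_375 = 9;  u_376 = 10
  u_377 = 6;  u_378 = 1;  u_379 = 2;  u_380 = 9;  u_381 = 4;  u_382 = 9
  u_383 = 10;  u_384 = 3;  u_385 = 4;  u_386 = 5;  u_387 = 1;  u_388 = 4
u_389 = 1·4 + 1·1 + 1·5 + 3·4 + 4·3 = 1
u_390 = 1·1 + 1·4 + 1·1 + 3·5 + 4·4 = 4

4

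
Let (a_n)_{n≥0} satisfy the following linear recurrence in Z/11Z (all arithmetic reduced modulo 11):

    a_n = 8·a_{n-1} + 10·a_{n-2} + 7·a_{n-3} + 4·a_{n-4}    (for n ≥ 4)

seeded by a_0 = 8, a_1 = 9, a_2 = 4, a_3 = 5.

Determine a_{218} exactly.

a_4 = 8·5 + 10·4 + 7·9 + 4·8 = 10
a_5 = 8·10 + 10·5 + 7·4 + 4·9 = 7
a_6 = 8·7 + 10·10 + 7·5 + 4·4 = 9
a_7 = 8·9 + 10·7 + 7·10 + 4·5 = 1
a_8 = 8·1 + 10·9 + 7·7 + 4·10 = 0
a_9 = 8·0 + 10·1 + 7·9 + 4·7 = 2
Continuing the recurrence:
  a_10 = 4;  a_11 = 1;  a_12 = 7;  a_13 = 3;  a_14 = 7;  a_15 = 7
  a_16 = 10;  a_17 = 2;  a_18 = 6;  a_19 = 1;  a_20 = 1;  a_21 = 2
  a_22 = 2;  a_23 = 3;  a_24 = 7;  a_25 = 9;  a_26 = 6;  a_27 = 1
  a_28 = 5;  a_29 = 7;  a_30 = 5;  a_31 = 6;  a_32 = 2;  a_33 = 7
  a_34 = 6;  a_35 = 2;  a_36 = 1;  a_37 = 10;  a_38 = 7;  a_39 = 6
  a_40 = 5;  a_41 = 2;  a_42 = 4;  a_43 = 1;  a_44 = 5;  a_45 = 9
  a_46 = 2;  a_47 = 2;  a_48 = 9;  a_49 = 10;  a_50 = 5;  a_51 = 2
  a_52 = 7;  a_53 = 8;  a_54 = 3;  a_55 = 7;  a_56 = 5;  a_57 = 9
  a_58 = 7;  a_59 = 0;  a_60 = 10;  a_61 = 0;  a_62 = 7;  a_63 = 5
  a_64 = 7;  a_65 = 1;  a_66 = 9;  a_67 = 8;  a_68 = 2;  a_69 = 9
  a_70 = 8;  a_71 = 2;  a_72 = 2;  a_73 = 7;  a_74 = 1;  a_75 = 1
  a_76 = 9;  a_77 = 7;  a_78 = 3;  a_79 = 7;  a_80 = 6;  a_81 = 2
  a_82 = 5;  a_83 = 9;  a_84 = 6;  a_85 = 5;  a_86 = 7;  a_87 = 8
  a_88 = 6;  a_89 = 10;  a_90 = 4;  a_91 = 8;  a_92 = 0;  a_93 = 5
  a_94 = 2;  a_95 = 10;  a_96 = 3;  a_97 = 4;  a_98 = 8;  a_99 = 0
  a_100 = 10;  a_101 = 9;  a_102 = 6;  a_103 = 10;  a_104 = 1;  a_105 = 10
  a_106 = 8;  a_107 = 2;  a_108 = 5;  a_109 = 2;  a_110 = 2;  a_111 = 2
  a_112 = 4;  a_113 = 8;  a_114 = 5;  a_115 = 2;  a_116 = 6;  a_117 = 3
  a_118 = 8;  a_119 = 1;  a_120 = 1;  a_121 = 9;  a_122 = 0;  a_123 = 2
  a_124 = 6;  a_125 = 5;  a_126 = 4;  a_127 = 0;  a_128 = 0;  a_129 = 4
  a_130 = 4;  a_131 = 6;  a_132 = 6;  a_133 = 9;  a_134 = 3;  a_135 = 4
  a_136 = 6;  a_137 = 2;  a_138 = 6;  a_139 = 5;  a_140 = 6;  a_141 = 5
  a_142 = 5;  a_143 = 9;  a_144 = 5;  a_145 = 9;  a_146 = 7;  a_147 = 8
  a_148 = 8;  a_149 = 9;  a_150 = 5;  a_151 = 9;  a_152 = 8;  a_153 = 5
  a_154 = 5;  a_155 = 6;  a_156 = 0;  a_157 = 5;  a_158 = 3;  a_159 = 10
  a_160 = 2;  a_161 = 3;  a_162 = 5;  a_163 = 3;  a_164 = 4;  a_165 = 10
  a_166 = 7;  a_167 = 9;  a_168 = 8;  a_169 = 1;  a_170 = 3;  a_171 = 5
  a_172 = 10;  a_173 = 1;  a_174 = 1;  a_175 = 9;  a_176 = 8;  a_177 = 0
  a_178 = 4;  a_179 = 3;  a_180 = 8;  a_181 = 1;  a_182 = 4;  a_183 = 0
  a_184 = 2;  a_185 = 4;  a_186 = 2;  a_187 = 4;  a_188 = 0;  a_189 = 4
  a_190 = 2;  a_191 = 6;  a_192 = 8;  a_193 = 0;  a_194 = 9;  a_195 = 9
  a_196 = 7;  a_197 = 0;  a_198 = 4;  a_199 = 7;  a_200 = 3;  a_201 = 1
  a_202 = 4;  a_203 = 3;  a_204 = 6;  a_205 = 0;  a_206 = 9;  a_207 = 5
  a_208 = 0;  a_209 = 3;  a_210 = 7;  a_211 = 7;  a_212 = 4;  a_213 = 9
  a_214 = 2;  a_215 = 8;  a_216 = 9
a_217 = 8·9 + 10·8 + 7·2 + 4·9 = 4
a_218 = 8·4 + 10·9 + 7·8 + 4·2 = 10

10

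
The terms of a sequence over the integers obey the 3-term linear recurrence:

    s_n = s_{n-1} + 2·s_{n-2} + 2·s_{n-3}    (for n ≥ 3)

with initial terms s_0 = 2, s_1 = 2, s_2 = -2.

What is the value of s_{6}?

s_3 = 1·-2 + 2·2 + 2·2 = 6
s_4 = 1·6 + 2·-2 + 2·2 = 6
s_5 = 1·6 + 2·6 + 2·-2 = 14
s_6 = 1·14 + 2·6 + 2·6 = 38

38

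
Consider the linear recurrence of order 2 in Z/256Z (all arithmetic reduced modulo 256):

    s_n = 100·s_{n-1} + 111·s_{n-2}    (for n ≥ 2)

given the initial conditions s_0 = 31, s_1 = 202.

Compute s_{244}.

191

s_2 = 100·202 + 111·31 = 89
s_3 = 100·89 + 111·202 = 90
s_4 = 100·90 + 111·89 = 191
s_5 = 100·191 + 111·90 = 162
s_6 = 100·162 + 111·191 = 25
s_7 = 100·25 + 111·162 = 2
Continuing the recurrence:
  s_8 = 159;  s_9 = 250;  s_10 = 153;  s_11 = 42;  s_12 = 191;  s_13 = 210
  s_14 = 217;  s_15 = 210;  s_16 = 31;  s_17 = 42;  s_18 = 217;  s_19 = 250
  s_20 = 191;  s_21 = 2;  s_22 = 153;  s_23 = 162;  s_24 = 159;  s_25 = 90
  s_26 = 25;  s_27 = 202;  s_28 = 191;  s_29 = 50;  s_30 = 89;  s_31 = 114
  s_32 = 31;  s_33 = 138;  s_34 = 89;  s_35 = 154;  s_36 = 191;  s_37 = 98
  s_38 = 25;  s_39 = 66;  s_40 = 159;  s_41 = 186;  s_42 = 153;  s_43 = 106
  s_44 = 191;  s_45 = 146;  s_46 = 217;  s_47 = 18;  s_48 = 31;  s_49 = 234
  s_50 = 217;  s_51 = 58;  s_52 = 191;  s_53 = 194;  s_54 = 153;  s_55 = 226
  s_56 = 159;  s_57 = 26;  s_58 = 25;  s_59 = 10;  s_60 = 191;  s_61 = 242
  s_62 = 89;  s_63 = 178;  s_64 = 31;  s_65 = 74;  s_66 = 89;  s_67 = 218
  s_68 = 191;  s_69 = 34;  s_70 = 25;  s_71 = 130;  s_72 = 159;  s_73 = 122
  s_74 = 153;  s_75 = 170;  s_76 = 191;  s_77 = 82;  s_78 = 217;  s_79 = 82
  s_80 = 31;  s_81 = 170;  s_82 = 217;  s_83 = 122;  s_84 = 191;  s_85 = 130
  s_86 = 153;  s_87 = 34;  s_88 = 159;  s_89 = 218;  s_90 = 25;  s_91 = 74
  s_92 = 191;  s_93 = 178;  s_94 = 89;  s_95 = 242;  s_96 = 31;  s_97 = 10
  s_98 = 89;  s_99 = 26;  s_100 = 191;  s_101 = 226;  s_102 = 25;  s_103 = 194
  s_104 = 159;  s_105 = 58;  s_106 = 153;  s_107 = 234;  s_108 = 191;  s_109 = 18
  s_110 = 217;  s_111 = 146;  s_112 = 31;  s_113 = 106;  s_114 = 217;  s_115 = 186
  s_116 = 191;  s_117 = 66;  s_118 = 153;  s_119 = 98;  s_120 = 159;  s_121 = 154
  s_122 = 25;  s_123 = 138;  s_124 = 191;  s_125 = 114;  s_126 = 89;  s_127 = 50
  s_128 = 31;  s_129 = 202;  s_130 = 89;  s_131 = 90;  s_132 = 191;  s_133 = 162
  s_134 = 25;  s_135 = 2;  s_136 = 159;  s_137 = 250;  s_138 = 153;  s_139 = 42
  s_140 = 191;  s_141 = 210;  s_142 = 217;  s_143 = 210;  s_144 = 31;  s_145 = 42
  s_146 = 217;  s_147 = 250;  s_148 = 191;  s_149 = 2;  s_150 = 153;  s_151 = 162
  s_152 = 159;  s_153 = 90;  s_154 = 25;  s_155 = 202;  s_156 = 191;  s_157 = 50
  s_158 = 89;  s_159 = 114;  s_160 = 31;  s_161 = 138;  s_162 = 89;  s_163 = 154
  s_164 = 191;  s_165 = 98;  s_166 = 25;  s_167 = 66;  s_168 = 159;  s_169 = 186
  s_170 = 153;  s_171 = 106;  s_172 = 191;  s_173 = 146;  s_174 = 217;  s_175 = 18
  s_176 = 31;  s_177 = 234;  s_178 = 217;  s_179 = 58;  s_180 = 191;  s_181 = 194
  s_182 = 153;  s_183 = 226;  s_184 = 159;  s_185 = 26;  s_186 = 25;  s_187 = 10
  s_188 = 191;  s_189 = 242;  s_190 = 89;  s_191 = 178;  s_192 = 31;  s_193 = 74
  s_194 = 89;  s_195 = 218;  s_196 = 191;  s_197 = 34;  s_198 = 25;  s_199 = 130
  s_200 = 159;  s_201 = 122;  s_202 = 153;  s_203 = 170;  s_204 = 191;  s_205 = 82
  s_206 = 217;  s_207 = 82;  s_208 = 31;  s_209 = 170;  s_210 = 217;  s_211 = 122
  s_212 = 191;  s_213 = 130;  s_214 = 153;  s_215 = 34;  s_216 = 159;  s_217 = 218
  s_218 = 25;  s_219 = 74;  s_220 = 191;  s_221 = 178;  s_222 = 89;  s_223 = 242
  s_224 = 31;  s_225 = 10;  s_226 = 89;  s_227 = 26;  s_228 = 191;  s_229 = 226
  s_230 = 25;  s_231 = 194;  s_232 = 159;  s_233 = 58;  s_234 = 153;  s_235 = 234
  s_236 = 191;  s_237 = 18;  s_238 = 217;  s_239 = 146;  s_240 = 31;  s_241 = 106
  s_242 = 217
s_243 = 100·217 + 111·106 = 186
s_244 = 100·186 + 111·217 = 191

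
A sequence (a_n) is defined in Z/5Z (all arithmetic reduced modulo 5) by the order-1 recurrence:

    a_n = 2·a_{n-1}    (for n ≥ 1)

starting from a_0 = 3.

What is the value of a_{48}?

3

a_1 = 2·3 = 1
a_2 = 2·1 = 2
a_3 = 2·2 = 4
a_4 = 2·4 = 3
(a_4) = (3) = (a_0), so the sequence has period 4.
48 ≡ 0 (mod 4), hence a_48 = a_0 = 3.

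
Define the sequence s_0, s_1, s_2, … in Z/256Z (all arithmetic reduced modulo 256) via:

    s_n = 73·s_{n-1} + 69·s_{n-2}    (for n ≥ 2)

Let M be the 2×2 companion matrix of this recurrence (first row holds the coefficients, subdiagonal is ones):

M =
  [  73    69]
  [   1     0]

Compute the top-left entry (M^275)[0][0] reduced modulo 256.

128

(M^275)[0][0] is the top entry after applying M 275 times to the unit state (1, 0). Equivalently it is h_{276} for the auxiliary sequence (h_n) obeying the same recurrence with h_1 = 1 and h_i = 0 for 0 ≤ i < 1:
h_2 = 73·1 + 69·0 = 73
h_3 = 73·73 + 69·1 = 22
h_4 = 73·22 + 69·73 = 243
h_5 = 73·243 + 69·22 = 57
h_6 = 73·57 + 69·243 = 192
h_7 = 73·192 + 69·57 = 29
Continuing the recurrence:
  h_8 = 5;  h_9 = 62;  h_10 = 7;  h_11 = 181;  h_12 = 128;  h_13 = 73
  h_14 = 81;  h_15 = 198;  h_16 = 75;  h_17 = 193;  h_18 = 64;  h_19 = 69
  h_20 = 237;  h_21 = 46;  h_22 = 255;  h_23 = 29;  h_24 = 0;  h_25 = 209
  h_26 = 153;  h_27 = 246;  h_28 = 99;  h_29 = 137;  h_30 = 192;  h_31 = 173
  h_32 = 21;  h_33 = 158;  h_34 = 183;  h_35 = 197;  h_36 = 128;  h_37 = 153
  h_38 = 33;  h_39 = 166;  h_40 = 59;  h_41 = 145;  h_42 = 64;  h_43 = 85
  h_44 = 125;  h_45 = 142;  h_46 = 47;  h_47 = 173;  h_48 = 0;  h_49 = 161
  h_50 = 233;  h_51 = 214;  h_52 = 211;  h_53 = 217;  h_54 = 192;  h_55 = 61
  h_56 = 37;  h_57 = 254;  h_58 = 103;  h_59 = 213;  h_60 = 128;  h_61 = 233
  h_62 = 241;  h_63 = 134;  h_64 = 43;  h_65 = 97;  h_66 = 64;  h_67 = 101
  h_68 = 13;  h_69 = 238;  h_70 = 95;  h_71 = 61;  h_72 = 0;  h_73 = 113
  h_74 = 57;  h_75 = 182;  h_76 = 67;  h_77 = 41;  h_78 = 192;  h_79 = 205
  h_80 = 53;  h_81 = 94;  h_82 = 23;  h_83 = 229;  h_84 = 128;  h_85 = 57
  h_86 = 193;  h_87 = 102;  h_88 = 27;  h_89 = 49;  h_90 = 64;  h_91 = 117
  h_92 = 157;  h_93 = 78;  h_94 = 143;  h_95 = 205;  h_96 = 0;  h_97 = 65
  h_98 = 137;  h_99 = 150;  h_100 = 179;  h_101 = 121;  h_102 = 192;  h_103 = 93
  h_104 = 69;  h_105 = 190;  h_106 = 199;  h_107 = 245;  h_108 = 128;  h_109 = 137
  h_110 = 145;  h_111 = 70;  h_112 = 11;  h_113 = 1;  h_114 = 64;  h_115 = 133
  h_116 = 45;  h_117 = 174;  h_118 = 191;  h_119 = 93;  h_120 = 0;  h_121 = 17
  h_122 = 217;  h_123 = 118;  h_124 = 35;  h_125 = 201;  h_126 = 192;  h_127 = 237
  h_128 = 85;  h_129 = 30;  h_130 = 119;  h_131 = 5;  h_132 = 128;  h_133 = 217
  h_134 = 97;  h_135 = 38;  h_136 = 251;  h_137 = 209;  h_138 = 64;  h_139 = 149
  h_140 = 189;  h_141 = 14;  h_142 = 239;  h_143 = 237;  h_144 = 0;  h_145 = 225
  h_146 = 41;  h_147 = 86;  h_148 = 147;  h_149 = 25;  h_150 = 192;  h_151 = 125
  h_152 = 101;  h_153 = 126;  h_154 = 39;  h_155 = 21;  h_156 = 128;  h_157 = 41
  h_158 = 49;  h_159 = 6;  h_160 = 235;  h_161 = 161;  h_162 = 64;  h_163 = 165
  h_164 = 77;  h_165 = 110;  h_166 = 31;  h_167 = 125;  h_168 = 0;  h_169 = 177
  h_170 = 121;  h_171 = 54;  h_172 = 3;  h_173 = 105;  h_174 = 192;  h_175 = 13
  h_176 = 117;  h_177 = 222;  h_178 = 215;  h_179 = 37;  h_180 = 128;  h_181 = 121
  h_182 = 1;  h_183 = 230;  h_184 = 219;  h_185 = 113;  h_186 = 64;  h_187 = 181
  h_188 = 221;  h_189 = 206;  h_190 = 79;  h_191 = 13;  h_192 = 0;  h_193 = 129
  h_194 = 201;  h_195 = 22;  h_196 = 115;  h_197 = 185;  h_198 = 192;  h_199 = 157
  h_200 = 133;  h_201 = 62;  h_202 = 135;  h_203 = 53;  h_204 = 128;  h_205 = 201
  h_206 = 209;  h_207 = 198;  h_208 = 203;  h_209 = 65;  h_210 = 64;  h_211 = 197
  h_212 = 109;  h_213 = 46;  h_214 = 127;  h_215 = 157;  h_216 = 0;  h_217 = 81
  h_218 = 25;  h_219 = 246;  h_220 = 227;  h_221 = 9;  h_222 = 192;  h_223 = 45
  h_224 = 149;  h_225 = 158;  h_226 = 55;  h_227 = 69;  h_228 = 128;  h_229 = 25
  h_230 = 161;  h_231 = 166;  h_232 = 187;  h_233 = 17;  h_234 = 64;  h_235 = 213
  h_236 = 253;  h_237 = 142;  h_238 = 175;  h_239 = 45;  h_240 = 0;  h_241 = 33
  h_242 = 105;  h_243 = 214;  h_244 = 83;  h_245 = 89;  h_246 = 192;  h_247 = 189
  h_248 = 165;  h_249 = 254;  h_250 = 231;  h_251 = 85;  h_252 = 128;  h_253 = 105
  h_254 = 113;  h_255 = 134;  h_256 = 171;  h_257 = 225;  h_258 = 64;  h_259 = 229
  h_260 = 141;  h_261 = 238;  h_262 = 223;  h_263 = 189;  h_264 = 0;  h_265 = 241
  h_266 = 185;  h_267 = 182;  h_268 = 195;  h_269 = 169;  h_270 = 192;  h_271 = 77
  h_272 = 181;  h_273 = 94;  h_274 = 151
h_275 = 73·151 + 69·94 = 101
h_276 = 73·101 + 69·151 = 128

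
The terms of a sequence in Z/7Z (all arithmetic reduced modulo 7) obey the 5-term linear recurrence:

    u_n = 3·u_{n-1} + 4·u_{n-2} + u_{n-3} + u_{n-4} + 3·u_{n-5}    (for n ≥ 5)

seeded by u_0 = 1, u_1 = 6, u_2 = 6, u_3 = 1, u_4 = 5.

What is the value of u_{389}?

u_5 = 3·5 + 4·1 + 1·6 + 1·6 + 3·1 = 6
u_6 = 3·6 + 4·5 + 1·1 + 1·6 + 3·6 = 0
u_7 = 3·0 + 4·6 + 1·5 + 1·1 + 3·6 = 6
u_8 = 3·6 + 4·0 + 1·6 + 1·5 + 3·1 = 4
u_9 = 3·4 + 4·6 + 1·0 + 1·6 + 3·5 = 1
u_10 = 3·1 + 4·4 + 1·6 + 1·0 + 3·6 = 1
Continuing the recurrence:
  u_11 = 3;  u_12 = 1;  u_13 = 1;  u_14 = 0;  u_15 = 4;  u_16 = 2
  u_17 = 5;  u_18 = 2;  u_19 = 4;  u_20 = 4;  u_21 = 6;  u_22 = 6
  u_23 = 0;  u_24 = 4;  u_25 = 1;  u_26 = 1;  u_27 = 1;  u_28 = 5
  u_29 = 5;  u_30 = 5;  u_31 = 2;  u_32 = 4;  u_33 = 3;  u_34 = 5
  u_35 = 6;  u_36 = 2;  u_37 = 1;  u_38 = 3;  u_39 = 1;  u_40 = 1
  u_41 = 3;  u_42 = 6;  u_43 = 6;  u_44 = 0;  u_45 = 1;  u_46 = 3
  u_47 = 2;  u_48 = 2;  u_49 = 4;  u_50 = 0;  u_51 = 1;  u_52 = 1
  u_53 = 3;  u_54 = 5;  u_55 = 1;  u_56 = 2;  u_57 = 0;  u_58 = 2
  u_59 = 3;  u_60 = 1;  u_61 = 2;  u_62 = 1;  u_63 = 0;  u_64 = 2
  u_65 = 5;  u_66 = 2;  u_67 = 3;  u_68 = 3;  u_69 = 6;  u_70 = 1
  u_71 = 4;  u_72 = 6;  u_73 = 1;  u_74 = 1;  u_75 = 6;  u_76 = 6
  u_77 = 6;  u_78 = 3;  u_79 = 6;  u_80 = 4;  u_81 = 0;  u_82 = 1
  u_83 = 1;  u_84 = 1;  u_85 = 6;  u_86 = 3;  u_87 = 3;  u_88 = 3
  u_89 = 5;  u_90 = 2;  u_91 = 6;  u_92 = 1;  u_93 = 1;  u_94 = 2
  u_95 = 2;  u_96 = 6;  u_97 = 4;  u_98 = 1;  u_99 = 5;  u_100 = 0
  u_101 = 1;  u_102 = 0;  u_103 = 5;  u_104 = 3;  u_105 = 2;  u_106 = 5
  u_107 = 3;  u_108 = 0;  u_109 = 0;  u_110 = 0;  u_111 = 4;  u_112 = 0
  u_113 = 2;  u_114 = 3;  u_115 = 0;  u_116 = 5;  u_117 = 6;  u_118 = 5
  u_119 = 4;  u_120 = 1;  u_121 = 3;  u_122 = 5;  u_123 = 5;  u_124 = 2
  u_125 = 2;  u_126 = 5;  u_127 = 3;  u_128 = 6;  u_129 = 1;  u_130 = 6
  u_131 = 4;  u_132 = 3;  u_133 = 1;  u_134 = 0;  u_135 = 1;  u_136 = 5
  u_137 = 1;  u_138 = 6;  u_139 = 0;  u_140 = 5;  u_141 = 2;  u_142 = 0
  u_143 = 3;  u_144 = 2;  u_145 = 0;  u_146 = 3;  u_147 = 0;  u_148 = 2
  u_149 = 1;  u_150 = 0;  u_151 = 1;  u_152 = 6;  u_153 = 1;  u_154 = 3
  u_155 = 6;  u_156 = 5;  u_157 = 5;  u_158 = 5;  u_159 = 6;  u_160 = 3
  u_161 = 2;  u_162 = 2;  u_163 = 3;  u_164 = 5;  u_165 = 5;  u_166 = 4
  u_167 = 4;  u_168 = 5;  u_169 = 6;  u_170 = 5;  u_171 = 4;  u_172 = 6
  u_173 = 4;  u_174 = 0;  u_175 = 6;  u_176 = 5;  u_177 = 5;  u_178 = 4
  u_179 = 1;  u_180 = 5;  u_181 = 1;  u_182 = 1;  u_183 = 4;  u_184 = 4
  u_185 = 3;  u_186 = 5;  u_187 = 3;  u_188 = 6;  u_189 = 1;  u_190 = 2
  u_191 = 6;  u_192 = 0;  u_193 = 3;  u_194 = 6;  u_195 = 0;  u_196 = 3
  u_197 = 4;  u_198 = 4;  u_199 = 0;  u_200 = 2;  u_201 = 2;  u_202 = 2
  u_203 = 0;  u_204 = 5;  u_205 = 4;  u_206 = 5;  u_207 = 0;  u_208 = 1
  u_209 = 6;  u_210 = 4;  u_211 = 3;  u_212 = 4;  u_213 = 2;  u_214 = 5
  u_215 = 0;  u_216 = 0;  u_217 = 5;  u_218 = 5;  u_219 = 1;  u_220 = 0
  u_221 = 0;  u_222 = 0;  u_223 = 2;  u_224 = 2;  u_225 = 0;  u_226 = 3
  u_227 = 6;  u_228 = 3;  u_229 = 0;  u_230 = 0;  u_231 = 4;  u_232 = 5
  u_233 = 5;  u_234 = 4;  u_235 = 6;  u_236 = 0;  u_237 = 6;  u_238 = 1
  u_239 = 3;  u_240 = 2;  u_241 = 4;  u_242 = 0;  u_243 = 3;  u_244 = 3
  u_245 = 3;  u_246 = 1;  u_247 = 0;  u_248 = 5;  u_249 = 0;  u_250 = 2
  u_251 = 0;  u_252 = 6;  u_253 = 0;  u_254 = 5;  u_255 = 6;  u_256 = 2
  u_257 = 4;  u_258 = 3;  u_259 = 6;  u_260 = 5;  u_261 = 3;  u_262 = 1
  u_263 = 0;  u_264 = 2;  u_265 = 4;  u_266 = 2;  u_267 = 6;  u_268 = 4
  u_269 = 6;  u_270 = 5;  u_271 = 6;  u_272 = 3;  u_273 = 0;  u_274 = 6
  u_275 = 0;  u_276 = 3;  u_277 = 3;  u_278 = 6;  u_279 = 2;  u_280 = 1
  u_281 = 1;  u_282 = 3;  u_283 = 6;  u_284 = 3;  u_285 = 5;  u_286 = 4
  u_287 = 1;  u_288 = 3;  u_289 = 3;  u_290 = 6;  u_291 = 4;  u_292 = 3
  u_293 = 1;  u_294 = 6;  u_295 = 5;  u_296 = 6;  u_297 = 5;  u_298 = 4
  u_299 = 5;  u_300 = 1;  u_301 = 1;  u_302 = 3;  u_303 = 3;  u_304 = 3
  u_305 = 0;  u_306 = 0;  u_307 = 1;  u_308 = 1;  u_309 = 2;  u_310 = 4
  u_311 = 1;  u_312 = 4;  u_313 = 4;  u_314 = 4;  u_315 = 3;  u_316 = 1
  u_317 = 0;  u_318 = 2;  u_319 = 1;  u_320 = 0;  u_321 = 2;  u_322 = 2
  u_323 = 0;  u_324 = 6;  u_325 = 1;  u_326 = 0;  u_327 = 2;  u_328 = 6
  u_329 = 3;  u_330 = 3;  u_331 = 1;  u_332 = 2;  u_333 = 6;  u_334 = 4
  u_335 = 6;  u_336 = 3;  u_337 = 0;  u_338 = 5;  u_339 = 1;  u_340 = 2
  u_341 = 3;  u_342 = 2;  u_343 = 1;  u_344 = 5;  u_345 = 2;  u_346 = 3
  u_347 = 1;  u_348 = 4;  u_349 = 1;  u_350 = 1;  u_351 = 0;  u_352 = 5
  u_353 = 1;  u_354 = 6;  u_355 = 2;  u_356 = 1;  u_357 = 5;  u_358 = 2
  u_359 = 5;  u_360 = 0;  u_361 = 2;  u_362 = 0;  u_363 = 5;  u_364 = 4
  u_365 = 6;  u_366 = 3;  u_367 = 0;  u_368 = 2;  u_369 = 6;  u_370 = 5
  u_371 = 1;  u_372 = 3;  u_373 = 2;  u_374 = 0;  u_375 = 6;  u_376 = 5
  u_377 = 1;  u_378 = 0;  u_379 = 1;  u_380 = 6;  u_381 = 3;  u_382 = 2
  u_383 = 4;  u_384 = 4;  u_385 = 2;  u_386 = 2;  u_387 = 0
u_388 = 3·0 + 4·2 + 1·2 + 1·4 + 3·4 = 5
u_389 = 3·5 + 4·0 + 1·2 + 1·2 + 3·4 = 3

3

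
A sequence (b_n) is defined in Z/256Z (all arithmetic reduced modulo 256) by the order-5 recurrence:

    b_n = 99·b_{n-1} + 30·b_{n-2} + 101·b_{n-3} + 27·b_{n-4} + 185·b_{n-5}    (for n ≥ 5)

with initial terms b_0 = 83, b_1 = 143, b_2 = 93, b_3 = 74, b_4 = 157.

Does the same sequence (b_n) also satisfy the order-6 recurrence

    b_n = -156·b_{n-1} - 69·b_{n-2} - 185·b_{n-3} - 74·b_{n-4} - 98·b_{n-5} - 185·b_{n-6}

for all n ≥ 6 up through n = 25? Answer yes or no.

Terms b_0..b_25: 83, 143, 93, 74, 157, 36, 170, 234, 167, 84, 82, 249, 194, 25, 254, 55, 77, 68, 224, 84, 110, 147, 165, 43, 68, 110
n=6: candidate gives 170, actual b_6 = 170 ✓
n=7: candidate gives 234, actual b_7 = 234 ✓
n=8: candidate gives 167, actual b_8 = 167 ✓
n=9: candidate gives 84, actual b_9 = 84 ✓
n=10: candidate gives 82, actual b_10 = 82 ✓
n=11: candidate gives 249, actual b_11 = 249 ✓
n=12: candidate gives 194, actual b_12 = 194 ✓
n=13: candidate gives 25, actual b_13 = 25 ✓
n=14: candidate gives 254, actual b_14 = 254 ✓
n=15: candidate gives 55, actual b_15 = 55 ✓
n=16: candidate gives 77, actual b_16 = 77 ✓
n=17: candidate gives 68, actual b_17 = 68 ✓
n=18: candidate gives 224, actual b_18 = 224 ✓
n=19: candidate gives 84, actual b_19 = 84 ✓
n=20: candidate gives 110, actual b_20 = 110 ✓
n=21: candidate gives 147, actual b_21 = 147 ✓
n=22: candidate gives 165, actual b_22 = 165 ✓
n=23: candidate gives 43, actual b_23 = 43 ✓
n=24: candidate gives 68, actual b_24 = 68 ✓
n=25: candidate gives 110, actual b_25 = 110 ✓

yes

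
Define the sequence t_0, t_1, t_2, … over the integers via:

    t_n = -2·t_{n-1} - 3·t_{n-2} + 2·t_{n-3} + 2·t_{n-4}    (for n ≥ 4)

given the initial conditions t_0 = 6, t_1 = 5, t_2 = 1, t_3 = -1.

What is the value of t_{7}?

139

t_4 = -2·-1 + -3·1 + 2·5 + 2·6 = 21
t_5 = -2·21 + -3·-1 + 2·1 + 2·5 = -27
t_6 = -2·-27 + -3·21 + 2·-1 + 2·1 = -9
t_7 = -2·-9 + -3·-27 + 2·21 + 2·-1 = 139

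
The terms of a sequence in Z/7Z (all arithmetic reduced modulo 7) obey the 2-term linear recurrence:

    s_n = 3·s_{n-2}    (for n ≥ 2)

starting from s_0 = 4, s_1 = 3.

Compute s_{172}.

s_2 = 0·3 + 3·4 = 5
s_3 = 0·5 + 3·3 = 2
s_4 = 0·2 + 3·5 = 1
s_5 = 0·1 + 3·2 = 6
s_6 = 0·6 + 3·1 = 3
s_7 = 0·3 + 3·6 = 4
s_8 = 0·4 + 3·3 = 2
s_9 = 0·2 + 3·4 = 5
s_10 = 0·5 + 3·2 = 6
s_11 = 0·6 + 3·5 = 1
s_12 = 0·1 + 3·6 = 4
s_13 = 0·4 + 3·1 = 3
(s_12, s_13) = (4, 3) = (s_0, s_1), so the sequence has period 12.
172 ≡ 4 (mod 12), hence s_172 = s_4 = 1.

1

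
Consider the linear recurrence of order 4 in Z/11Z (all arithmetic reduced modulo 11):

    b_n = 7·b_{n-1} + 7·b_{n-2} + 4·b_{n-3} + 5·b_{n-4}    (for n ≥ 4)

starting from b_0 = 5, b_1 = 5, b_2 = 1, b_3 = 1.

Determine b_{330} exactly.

b_4 = 7·1 + 7·1 + 4·5 + 5·5 = 4
b_5 = 7·4 + 7·1 + 4·1 + 5·5 = 9
b_6 = 7·9 + 7·4 + 4·1 + 5·1 = 1
b_7 = 7·1 + 7·9 + 4·4 + 5·1 = 3
b_8 = 7·3 + 7·1 + 4·9 + 5·4 = 7
b_9 = 7·7 + 7·3 + 4·1 + 5·9 = 9
b_10 = 7·9 + 7·7 + 4·3 + 5·1 = 8
b_11 = 7·8 + 7·9 + 4·7 + 5·3 = 8
b_12 = 7·8 + 7·8 + 4·9 + 5·7 = 7
b_13 = 7·7 + 7·8 + 4·8 + 5·9 = 6
b_14 = 7·6 + 7·7 + 4·8 + 5·8 = 9
b_15 = 7·9 + 7·6 + 4·7 + 5·8 = 8
b_16 = 7·8 + 7·9 + 4·6 + 5·7 = 2
b_17 = 7·2 + 7·8 + 4·9 + 5·6 = 4
b_18 = 7·4 + 7·2 + 4·8 + 5·9 = 9
b_19 = 7·9 + 7·4 + 4·2 + 5·8 = 7
b_20 = 7·7 + 7·9 + 4·4 + 5·2 = 6
b_21 = 7·6 + 7·7 + 4·9 + 5·4 = 4
b_22 = 7·4 + 7·6 + 4·7 + 5·9 = 0
b_23 = 7·0 + 7·4 + 4·6 + 5·7 = 10
b_24 = 7·10 + 7·0 + 4·4 + 5·6 = 6
b_25 = 7·6 + 7·10 + 4·0 + 5·4 = 0
b_26 = 7·0 + 7·6 + 4·10 + 5·0 = 5
b_27 = 7·5 + 7·0 + 4·6 + 5·10 = 10
b_28 = 7·10 + 7·5 + 4·0 + 5·6 = 3
b_29 = 7·3 + 7·10 + 4·5 + 5·0 = 1
b_30 = 7·1 + 7·3 + 4·10 + 5·5 = 5
b_31 = 7·5 + 7·1 + 4·3 + 5·10 = 5
b_32 = 7·5 + 7·5 + 4·1 + 5·3 = 1
b_33 = 7·1 + 7·5 + 4·5 + 5·1 = 1
(b_30, b_31, b_32, b_33) = (5, 5, 1, 1) = (b_0, b_1, b_2, b_3), so the sequence has period 30.
330 ≡ 0 (mod 30), hence b_330 = b_0 = 5.

5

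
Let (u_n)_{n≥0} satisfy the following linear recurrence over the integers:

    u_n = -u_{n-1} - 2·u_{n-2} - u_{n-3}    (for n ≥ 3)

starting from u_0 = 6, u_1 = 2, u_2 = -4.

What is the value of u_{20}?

u_3 = -1·-4 + -2·2 + -1·6 = -6
u_4 = -1·-6 + -2·-4 + -1·2 = 12
u_5 = -1·12 + -2·-6 + -1·-4 = 4
u_6 = -1·4 + -2·12 + -1·-6 = -22
u_7 = -1·-22 + -2·4 + -1·12 = 2
u_8 = -1·2 + -2·-22 + -1·4 = 38
u_9 = -1·38 + -2·2 + -1·-22 = -20
u_10 = -1·-20 + -2·38 + -1·2 = -58
u_11 = -1·-58 + -2·-20 + -1·38 = 60
u_12 = -1·60 + -2·-58 + -1·-20 = 76
u_13 = -1·76 + -2·60 + -1·-58 = -138
u_14 = -1·-138 + -2·76 + -1·60 = -74
u_15 = -1·-74 + -2·-138 + -1·76 = 274
u_16 = -1·274 + -2·-74 + -1·-138 = 12
u_17 = -1·12 + -2·274 + -1·-74 = -486
u_18 = -1·-486 + -2·12 + -1·274 = 188
u_19 = -1·188 + -2·-486 + -1·12 = 772
u_20 = -1·772 + -2·188 + -1·-486 = -662

-662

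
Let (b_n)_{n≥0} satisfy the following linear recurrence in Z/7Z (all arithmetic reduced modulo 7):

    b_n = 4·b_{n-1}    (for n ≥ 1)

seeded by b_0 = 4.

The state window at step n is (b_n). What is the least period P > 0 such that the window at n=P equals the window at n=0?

3

n=0: window = (4)
n=1: window = (2)
n=2: window = (1)
n=3: window = (4)
window at n=3 equals window at n=0 → period = 3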